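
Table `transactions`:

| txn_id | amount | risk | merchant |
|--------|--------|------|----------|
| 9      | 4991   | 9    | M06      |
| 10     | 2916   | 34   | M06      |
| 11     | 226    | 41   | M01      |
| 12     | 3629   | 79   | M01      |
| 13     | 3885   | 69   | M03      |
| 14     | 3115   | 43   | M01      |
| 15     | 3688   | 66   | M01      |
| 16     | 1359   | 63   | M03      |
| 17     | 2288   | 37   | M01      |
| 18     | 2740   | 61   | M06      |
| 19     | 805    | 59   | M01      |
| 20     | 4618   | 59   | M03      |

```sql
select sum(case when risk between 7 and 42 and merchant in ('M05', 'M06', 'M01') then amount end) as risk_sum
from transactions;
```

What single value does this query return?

txn_id=9: ✓ → 4991
txn_id=10: ✓ → 2916
txn_id=11: ✓ → 226
txn_id=12: ✗
txn_id=13: ✗
txn_id=14: ✗
txn_id=15: ✗
txn_id=16: ✗
txn_id=17: ✓ → 2288
txn_id=18: ✗
txn_id=19: ✗
txn_id=20: ✗
risk_sum = 4991 + 2916 + 226 + 2288 = 10421

10421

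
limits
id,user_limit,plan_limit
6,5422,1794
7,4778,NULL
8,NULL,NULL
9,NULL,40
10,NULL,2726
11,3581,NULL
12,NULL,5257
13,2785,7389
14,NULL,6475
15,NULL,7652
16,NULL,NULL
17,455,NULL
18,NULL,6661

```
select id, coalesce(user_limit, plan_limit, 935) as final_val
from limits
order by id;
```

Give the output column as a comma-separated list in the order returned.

id=6: user_limit=5422 → 5422
id=7: user_limit=4778 → 4778
id=8: user_limit=NULL, plan_limit=NULL, → literal 935 → 935
id=9: user_limit=NULL, plan_limit=40 → 40
id=10: user_limit=NULL, plan_limit=2726 → 2726
id=11: user_limit=3581 → 3581
id=12: user_limit=NULL, plan_limit=5257 → 5257
id=13: user_limit=2785 → 2785
id=14: user_limit=NULL, plan_limit=6475 → 6475
id=15: user_limit=NULL, plan_limit=7652 → 7652
id=16: user_limit=NULL, plan_limit=NULL, → literal 935 → 935
id=17: user_limit=455 → 455
id=18: user_limit=NULL, plan_limit=6661 → 6661

5422, 4778, 935, 40, 2726, 3581, 5257, 2785, 6475, 7652, 935, 455, 6661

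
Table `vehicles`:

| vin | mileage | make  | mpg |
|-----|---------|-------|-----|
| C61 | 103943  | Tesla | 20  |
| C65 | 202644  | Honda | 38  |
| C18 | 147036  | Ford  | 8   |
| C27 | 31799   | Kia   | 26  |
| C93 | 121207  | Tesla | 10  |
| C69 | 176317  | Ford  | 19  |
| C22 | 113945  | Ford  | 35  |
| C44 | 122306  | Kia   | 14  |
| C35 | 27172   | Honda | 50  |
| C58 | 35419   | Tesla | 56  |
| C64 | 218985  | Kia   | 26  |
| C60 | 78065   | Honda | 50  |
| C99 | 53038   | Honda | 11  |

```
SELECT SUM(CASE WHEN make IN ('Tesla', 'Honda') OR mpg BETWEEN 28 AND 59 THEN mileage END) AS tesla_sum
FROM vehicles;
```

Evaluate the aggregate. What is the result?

vin=C61: ✓ → 103943
vin=C65: ✓ → 202644
vin=C18: ✗
vin=C27: ✗
vin=C93: ✓ → 121207
vin=C69: ✗
vin=C22: ✓ → 113945
vin=C44: ✗
vin=C35: ✓ → 27172
vin=C58: ✓ → 35419
vin=C64: ✗
vin=C60: ✓ → 78065
vin=C99: ✓ → 53038
tesla_sum = 103943 + 202644 + 121207 + 113945 + 27172 + 35419 + 78065 + 53038 = 735433

735433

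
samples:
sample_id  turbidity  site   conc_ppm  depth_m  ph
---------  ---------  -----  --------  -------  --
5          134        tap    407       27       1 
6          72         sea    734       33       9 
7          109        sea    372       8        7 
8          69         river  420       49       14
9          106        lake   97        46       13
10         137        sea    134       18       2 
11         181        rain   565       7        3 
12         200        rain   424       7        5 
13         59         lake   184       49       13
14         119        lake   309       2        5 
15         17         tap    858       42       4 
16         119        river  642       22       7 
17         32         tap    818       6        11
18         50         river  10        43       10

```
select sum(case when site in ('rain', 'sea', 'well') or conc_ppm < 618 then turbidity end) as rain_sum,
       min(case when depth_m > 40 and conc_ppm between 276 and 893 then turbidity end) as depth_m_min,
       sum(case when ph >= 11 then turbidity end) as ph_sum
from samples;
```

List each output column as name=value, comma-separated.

rain_sum=1236, depth_m_min=17, ph_sum=266

[rain_sum: site in ('rain', 'sea', 'well') or conc_ppm < 618]
sample_id=5: ✓ → 134
sample_id=6: ✓ → 72
sample_id=7: ✓ → 109
sample_id=8: ✓ → 69
sample_id=9: ✓ → 106
sample_id=10: ✓ → 137
sample_id=11: ✓ → 181
sample_id=12: ✓ → 200
sample_id=13: ✓ → 59
sample_id=14: ✓ → 119
sample_id=15: ✗
sample_id=16: ✗
sample_id=17: ✗
sample_id=18: ✓ → 50
rain_sum = 134 + 72 + 109 + 69 + 106 + 137 + 181 + 200 + 59 + 119 + 50 = 1236
—
[depth_m_min: depth_m > 40 and conc_ppm between 276 and 893]
sample_id=5: ✗
sample_id=6: ✗
sample_id=7: ✗
sample_id=8: ✓ → 69
sample_id=9: ✗
sample_id=10: ✗
sample_id=11: ✗
sample_id=12: ✗
sample_id=13: ✗
sample_id=14: ✗
sample_id=15: ✓ → 17
sample_id=16: ✗
sample_id=17: ✗
sample_id=18: ✗
depth_m_min = MIN(69, 17) = 17
—
[ph_sum: ph >= 11]
sample_id=5: ✗
sample_id=6: ✗
sample_id=7: ✗
sample_id=8: ✓ → 69
sample_id=9: ✓ → 106
sample_id=10: ✗
sample_id=11: ✗
sample_id=12: ✗
sample_id=13: ✓ → 59
sample_id=14: ✗
sample_id=15: ✗
sample_id=16: ✗
sample_id=17: ✓ → 32
sample_id=18: ✗
ph_sum = 69 + 106 + 59 + 32 = 266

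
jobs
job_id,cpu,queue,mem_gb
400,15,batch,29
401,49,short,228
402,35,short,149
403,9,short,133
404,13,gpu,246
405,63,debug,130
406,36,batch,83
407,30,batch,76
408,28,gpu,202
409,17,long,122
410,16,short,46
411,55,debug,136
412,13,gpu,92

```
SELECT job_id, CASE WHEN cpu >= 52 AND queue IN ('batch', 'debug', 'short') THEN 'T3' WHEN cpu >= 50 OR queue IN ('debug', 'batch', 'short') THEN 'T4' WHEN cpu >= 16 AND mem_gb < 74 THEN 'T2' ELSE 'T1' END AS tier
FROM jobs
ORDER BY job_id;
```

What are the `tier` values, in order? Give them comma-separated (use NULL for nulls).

job_id=400: cpu >= 50 OR queue IN ('debug', 'batch', 'short') → T4
job_id=401: cpu >= 50 OR queue IN ('debug', 'batch', 'short') → T4
job_id=402: cpu >= 50 OR queue IN ('debug', 'batch', 'short') → T4
job_id=403: cpu >= 50 OR queue IN ('debug', 'batch', 'short') → T4
job_id=404: ELSE → T1
job_id=405: cpu >= 52 AND queue IN ('batch', 'debug', 'short') → T3
job_id=406: cpu >= 50 OR queue IN ('debug', 'batch', 'short') → T4
job_id=407: cpu >= 50 OR queue IN ('debug', 'batch', 'short') → T4
job_id=408: ELSE → T1
job_id=409: ELSE → T1
job_id=410: cpu >= 50 OR queue IN ('debug', 'batch', 'short') → T4
job_id=411: cpu >= 52 AND queue IN ('batch', 'debug', 'short') → T3
job_id=412: ELSE → T1

T4, T4, T4, T4, T1, T3, T4, T4, T1, T1, T4, T3, T1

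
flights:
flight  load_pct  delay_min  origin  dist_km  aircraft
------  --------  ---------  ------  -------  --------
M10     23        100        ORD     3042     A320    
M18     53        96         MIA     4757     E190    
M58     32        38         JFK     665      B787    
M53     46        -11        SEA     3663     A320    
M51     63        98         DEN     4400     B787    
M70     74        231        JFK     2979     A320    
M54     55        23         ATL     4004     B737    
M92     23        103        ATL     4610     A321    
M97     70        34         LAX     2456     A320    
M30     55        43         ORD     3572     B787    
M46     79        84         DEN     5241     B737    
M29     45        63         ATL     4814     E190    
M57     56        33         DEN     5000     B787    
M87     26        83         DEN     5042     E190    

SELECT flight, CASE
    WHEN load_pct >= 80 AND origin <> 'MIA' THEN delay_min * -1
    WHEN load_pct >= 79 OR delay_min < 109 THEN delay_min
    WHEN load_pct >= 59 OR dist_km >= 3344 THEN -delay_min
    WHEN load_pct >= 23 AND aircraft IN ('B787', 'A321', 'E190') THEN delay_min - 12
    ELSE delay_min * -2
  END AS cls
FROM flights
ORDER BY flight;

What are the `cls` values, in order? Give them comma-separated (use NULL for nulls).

flight=M10: load_pct >= 79 OR delay_min < 109 → 100
flight=M18: load_pct >= 79 OR delay_min < 109 → 96
flight=M29: load_pct >= 79 OR delay_min < 109 → 63
flight=M30: load_pct >= 79 OR delay_min < 109 → 43
flight=M46: load_pct >= 79 OR delay_min < 109 → 84
flight=M51: load_pct >= 79 OR delay_min < 109 → 98
flight=M53: load_pct >= 79 OR delay_min < 109 → -11
flight=M54: load_pct >= 79 OR delay_min < 109 → 23
flight=M57: load_pct >= 79 OR delay_min < 109 → 33
flight=M58: load_pct >= 79 OR delay_min < 109 → 38
flight=M70: load_pct >= 59 OR dist_km >= 3344 → -231
flight=M87: load_pct >= 79 OR delay_min < 109 → 83
flight=M92: load_pct >= 79 OR delay_min < 109 → 103
flight=M97: load_pct >= 79 OR delay_min < 109 → 34

100, 96, 63, 43, 84, 98, -11, 23, 33, 38, -231, 83, 103, 34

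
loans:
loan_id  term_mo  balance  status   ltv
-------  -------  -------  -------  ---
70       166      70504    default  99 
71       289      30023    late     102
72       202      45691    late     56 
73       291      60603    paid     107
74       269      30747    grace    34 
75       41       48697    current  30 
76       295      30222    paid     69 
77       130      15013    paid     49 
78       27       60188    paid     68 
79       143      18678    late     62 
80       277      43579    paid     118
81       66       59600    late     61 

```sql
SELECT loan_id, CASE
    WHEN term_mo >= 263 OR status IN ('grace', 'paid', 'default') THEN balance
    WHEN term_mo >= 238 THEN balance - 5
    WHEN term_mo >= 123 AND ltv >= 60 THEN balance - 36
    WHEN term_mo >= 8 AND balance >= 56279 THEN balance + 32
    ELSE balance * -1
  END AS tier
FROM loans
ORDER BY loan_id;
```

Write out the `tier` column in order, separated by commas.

loan_id=70: term_mo >= 263 OR status IN ('grace', 'paid', 'default') → 70504
loan_id=71: term_mo >= 263 OR status IN ('grace', 'paid', 'default') → 30023
loan_id=72: ELSE → -45691
loan_id=73: term_mo >= 263 OR status IN ('grace', 'paid', 'default') → 60603
loan_id=74: term_mo >= 263 OR status IN ('grace', 'paid', 'default') → 30747
loan_id=75: ELSE → -48697
loan_id=76: term_mo >= 263 OR status IN ('grace', 'paid', 'default') → 30222
loan_id=77: term_mo >= 263 OR status IN ('grace', 'paid', 'default') → 15013
loan_id=78: term_mo >= 263 OR status IN ('grace', 'paid', 'default') → 60188
loan_id=79: term_mo >= 123 AND ltv >= 60 → 18642
loan_id=80: term_mo >= 263 OR status IN ('grace', 'paid', 'default') → 43579
loan_id=81: term_mo >= 8 AND balance >= 56279 → 59632

70504, 30023, -45691, 60603, 30747, -48697, 30222, 15013, 60188, 18642, 43579, 59632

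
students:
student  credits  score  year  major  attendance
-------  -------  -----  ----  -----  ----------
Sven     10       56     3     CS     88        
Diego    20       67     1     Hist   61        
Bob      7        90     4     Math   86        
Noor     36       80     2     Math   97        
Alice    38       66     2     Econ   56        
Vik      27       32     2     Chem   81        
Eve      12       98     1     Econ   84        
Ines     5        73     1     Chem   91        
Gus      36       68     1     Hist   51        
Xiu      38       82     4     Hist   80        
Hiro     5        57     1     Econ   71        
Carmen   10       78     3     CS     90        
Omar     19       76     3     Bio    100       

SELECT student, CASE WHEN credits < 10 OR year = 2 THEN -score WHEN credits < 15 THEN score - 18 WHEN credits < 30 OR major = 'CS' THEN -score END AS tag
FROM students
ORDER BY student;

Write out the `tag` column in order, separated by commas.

-66, -90, 60, -67, 80, NULL, -57, -73, -80, -76, 38, -32, NULL

student=Alice: credits < 10 OR year = 2 → -66
student=Bob: credits < 10 OR year = 2 → -90
student=Carmen: credits < 15 → 60
student=Diego: credits < 30 OR major = 'CS' → -67
student=Eve: credits < 15 → 80
student=Gus: (no match → NULL) → NULL
student=Hiro: credits < 10 OR year = 2 → -57
student=Ines: credits < 10 OR year = 2 → -73
student=Noor: credits < 10 OR year = 2 → -80
student=Omar: credits < 30 OR major = 'CS' → -76
student=Sven: credits < 15 → 38
student=Vik: credits < 10 OR year = 2 → -32
student=Xiu: (no match → NULL) → NULL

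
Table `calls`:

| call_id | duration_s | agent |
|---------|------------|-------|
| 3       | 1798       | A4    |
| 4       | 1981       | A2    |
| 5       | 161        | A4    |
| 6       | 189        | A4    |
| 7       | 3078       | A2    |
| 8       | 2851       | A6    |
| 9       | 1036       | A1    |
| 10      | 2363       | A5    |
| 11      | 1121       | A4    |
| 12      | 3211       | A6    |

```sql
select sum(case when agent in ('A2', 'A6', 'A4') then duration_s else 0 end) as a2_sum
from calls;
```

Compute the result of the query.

call_id=3: ✓ → 1798
call_id=4: ✓ → 1981
call_id=5: ✓ → 161
call_id=6: ✓ → 189
call_id=7: ✓ → 3078
call_id=8: ✓ → 2851
call_id=9: ✗
call_id=10: ✗
call_id=11: ✓ → 1121
call_id=12: ✓ → 3211
a2_sum = 1798 + 1981 + 161 + 189 + 3078 + 2851 + 1121 + 3211 = 14390

14390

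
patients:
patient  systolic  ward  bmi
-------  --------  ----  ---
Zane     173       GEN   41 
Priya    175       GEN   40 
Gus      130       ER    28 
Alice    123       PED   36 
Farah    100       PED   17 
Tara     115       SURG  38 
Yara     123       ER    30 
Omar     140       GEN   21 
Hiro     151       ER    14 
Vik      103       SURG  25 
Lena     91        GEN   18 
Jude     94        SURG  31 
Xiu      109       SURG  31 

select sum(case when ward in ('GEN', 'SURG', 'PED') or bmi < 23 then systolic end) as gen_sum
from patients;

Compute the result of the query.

1374

patient=Zane: ✓ → 173
patient=Priya: ✓ → 175
patient=Gus: ✗
patient=Alice: ✓ → 123
patient=Farah: ✓ → 100
patient=Tara: ✓ → 115
patient=Yara: ✗
patient=Omar: ✓ → 140
patient=Hiro: ✓ → 151
patient=Vik: ✓ → 103
patient=Lena: ✓ → 91
patient=Jude: ✓ → 94
patient=Xiu: ✓ → 109
gen_sum = 173 + 175 + 123 + 100 + 115 + 140 + 151 + 103 + 91 + 94 + 109 = 1374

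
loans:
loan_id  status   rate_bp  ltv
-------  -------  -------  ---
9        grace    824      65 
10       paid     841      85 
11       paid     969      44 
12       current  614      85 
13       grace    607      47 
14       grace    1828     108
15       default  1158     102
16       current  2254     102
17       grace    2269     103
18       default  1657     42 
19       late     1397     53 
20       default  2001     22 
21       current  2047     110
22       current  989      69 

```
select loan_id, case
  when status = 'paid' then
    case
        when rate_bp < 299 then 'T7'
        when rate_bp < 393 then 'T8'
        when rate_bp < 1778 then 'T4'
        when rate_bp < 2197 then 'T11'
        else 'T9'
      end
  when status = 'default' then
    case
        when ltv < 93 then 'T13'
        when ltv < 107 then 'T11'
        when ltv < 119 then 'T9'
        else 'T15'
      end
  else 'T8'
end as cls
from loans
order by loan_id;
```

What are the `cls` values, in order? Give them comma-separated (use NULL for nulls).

loan_id=9: status='grace' → outer ELSE → T8
loan_id=10: status='paid' → inner[rate_bp < 1778] → T4
loan_id=11: status='paid' → inner[rate_bp < 1778] → T4
loan_id=12: status='current' → outer ELSE → T8
loan_id=13: status='grace' → outer ELSE → T8
loan_id=14: status='grace' → outer ELSE → T8
loan_id=15: status='default' → inner[ltv < 107] → T11
loan_id=16: status='current' → outer ELSE → T8
loan_id=17: status='grace' → outer ELSE → T8
loan_id=18: status='default' → inner[ltv < 93] → T13
loan_id=19: status='late' → outer ELSE → T8
loan_id=20: status='default' → inner[ltv < 93] → T13
loan_id=21: status='current' → outer ELSE → T8
loan_id=22: status='current' → outer ELSE → T8

T8, T4, T4, T8, T8, T8, T11, T8, T8, T13, T8, T13, T8, T8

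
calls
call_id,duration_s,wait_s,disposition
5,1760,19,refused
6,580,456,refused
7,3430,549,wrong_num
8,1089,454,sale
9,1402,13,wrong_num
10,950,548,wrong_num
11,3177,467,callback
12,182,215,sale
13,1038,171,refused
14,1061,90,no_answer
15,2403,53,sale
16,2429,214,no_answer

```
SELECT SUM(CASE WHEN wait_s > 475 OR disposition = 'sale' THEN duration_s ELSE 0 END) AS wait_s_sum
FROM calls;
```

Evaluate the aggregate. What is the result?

call_id=5: ✗
call_id=6: ✗
call_id=7: ✓ → 3430
call_id=8: ✓ → 1089
call_id=9: ✗
call_id=10: ✓ → 950
call_id=11: ✗
call_id=12: ✓ → 182
call_id=13: ✗
call_id=14: ✗
call_id=15: ✓ → 2403
call_id=16: ✗
wait_s_sum = 3430 + 1089 + 950 + 182 + 2403 = 8054

8054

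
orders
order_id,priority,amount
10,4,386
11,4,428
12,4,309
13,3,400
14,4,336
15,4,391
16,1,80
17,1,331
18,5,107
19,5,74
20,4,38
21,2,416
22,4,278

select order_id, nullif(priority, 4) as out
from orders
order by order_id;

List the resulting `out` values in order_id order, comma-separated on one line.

NULL, NULL, NULL, 3, NULL, NULL, 1, 1, 5, 5, NULL, 2, NULL

order_id=10: priority=4 vs 4: equal → NULL
order_id=11: priority=4 vs 4: equal → NULL
order_id=12: priority=4 vs 4: equal → NULL
order_id=13: priority=3 vs 4: differ → 3
order_id=14: priority=4 vs 4: equal → NULL
order_id=15: priority=4 vs 4: equal → NULL
order_id=16: priority=1 vs 4: differ → 1
order_id=17: priority=1 vs 4: differ → 1
order_id=18: priority=5 vs 4: differ → 5
order_id=19: priority=5 vs 4: differ → 5
order_id=20: priority=4 vs 4: equal → NULL
order_id=21: priority=2 vs 4: differ → 2
order_id=22: priority=4 vs 4: equal → NULL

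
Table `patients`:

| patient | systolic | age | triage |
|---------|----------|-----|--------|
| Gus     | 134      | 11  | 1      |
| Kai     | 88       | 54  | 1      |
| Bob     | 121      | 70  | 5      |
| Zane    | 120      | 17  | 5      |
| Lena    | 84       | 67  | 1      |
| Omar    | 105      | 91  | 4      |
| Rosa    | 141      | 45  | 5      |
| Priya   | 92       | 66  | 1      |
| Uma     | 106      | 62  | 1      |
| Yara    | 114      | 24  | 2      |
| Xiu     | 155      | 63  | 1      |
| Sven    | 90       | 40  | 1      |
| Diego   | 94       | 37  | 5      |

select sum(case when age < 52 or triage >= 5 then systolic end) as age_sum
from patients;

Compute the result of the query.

814

patient=Gus: ✓ → 134
patient=Kai: ✗
patient=Bob: ✓ → 121
patient=Zane: ✓ → 120
patient=Lena: ✗
patient=Omar: ✗
patient=Rosa: ✓ → 141
patient=Priya: ✗
patient=Uma: ✗
patient=Yara: ✓ → 114
patient=Xiu: ✗
patient=Sven: ✓ → 90
patient=Diego: ✓ → 94
age_sum = 134 + 121 + 120 + 141 + 114 + 90 + 94 = 814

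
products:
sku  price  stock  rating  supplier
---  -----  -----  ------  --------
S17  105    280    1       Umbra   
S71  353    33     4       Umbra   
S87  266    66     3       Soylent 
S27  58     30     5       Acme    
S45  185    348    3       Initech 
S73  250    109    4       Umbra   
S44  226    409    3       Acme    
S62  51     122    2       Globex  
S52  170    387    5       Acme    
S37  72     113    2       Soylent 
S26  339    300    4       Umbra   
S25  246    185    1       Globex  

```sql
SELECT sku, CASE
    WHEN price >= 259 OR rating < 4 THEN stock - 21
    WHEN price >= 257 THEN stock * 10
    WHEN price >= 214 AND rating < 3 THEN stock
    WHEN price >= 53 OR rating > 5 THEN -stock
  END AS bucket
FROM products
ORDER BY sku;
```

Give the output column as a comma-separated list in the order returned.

sku=S17: price >= 259 OR rating < 4 → 259
sku=S25: price >= 259 OR rating < 4 → 164
sku=S26: price >= 259 OR rating < 4 → 279
sku=S27: price >= 53 OR rating > 5 → -30
sku=S37: price >= 259 OR rating < 4 → 92
sku=S44: price >= 259 OR rating < 4 → 388
sku=S45: price >= 259 OR rating < 4 → 327
sku=S52: price >= 53 OR rating > 5 → -387
sku=S62: price >= 259 OR rating < 4 → 101
sku=S71: price >= 259 OR rating < 4 → 12
sku=S73: price >= 53 OR rating > 5 → -109
sku=S87: price >= 259 OR rating < 4 → 45

259, 164, 279, -30, 92, 388, 327, -387, 101, 12, -109, 45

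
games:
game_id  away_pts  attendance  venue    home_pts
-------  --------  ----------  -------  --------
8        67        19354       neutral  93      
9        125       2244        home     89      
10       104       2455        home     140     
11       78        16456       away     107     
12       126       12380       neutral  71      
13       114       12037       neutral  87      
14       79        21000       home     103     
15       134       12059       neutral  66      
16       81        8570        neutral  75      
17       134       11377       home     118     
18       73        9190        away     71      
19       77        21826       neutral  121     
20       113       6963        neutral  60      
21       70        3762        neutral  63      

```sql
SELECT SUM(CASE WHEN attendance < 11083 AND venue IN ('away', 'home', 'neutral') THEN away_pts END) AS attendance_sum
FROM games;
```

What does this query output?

566

game_id=8: ✗
game_id=9: ✓ → 125
game_id=10: ✓ → 104
game_id=11: ✗
game_id=12: ✗
game_id=13: ✗
game_id=14: ✗
game_id=15: ✗
game_id=16: ✓ → 81
game_id=17: ✗
game_id=18: ✓ → 73
game_id=19: ✗
game_id=20: ✓ → 113
game_id=21: ✓ → 70
attendance_sum = 125 + 104 + 81 + 73 + 113 + 70 = 566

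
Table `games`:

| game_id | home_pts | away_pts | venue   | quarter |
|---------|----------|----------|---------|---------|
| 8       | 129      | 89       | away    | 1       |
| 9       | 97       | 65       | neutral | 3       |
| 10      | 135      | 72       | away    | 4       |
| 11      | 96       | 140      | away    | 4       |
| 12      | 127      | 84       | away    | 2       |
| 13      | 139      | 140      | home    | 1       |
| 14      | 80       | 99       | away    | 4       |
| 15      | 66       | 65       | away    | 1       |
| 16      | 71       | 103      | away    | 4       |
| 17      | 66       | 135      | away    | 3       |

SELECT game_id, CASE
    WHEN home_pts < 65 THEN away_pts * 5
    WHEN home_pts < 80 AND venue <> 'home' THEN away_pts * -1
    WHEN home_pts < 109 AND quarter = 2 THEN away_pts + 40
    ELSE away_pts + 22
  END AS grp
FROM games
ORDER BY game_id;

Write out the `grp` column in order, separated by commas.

111, 87, 94, 162, 106, 162, 121, -65, -103, -135

game_id=8: ELSE → 111
game_id=9: ELSE → 87
game_id=10: ELSE → 94
game_id=11: ELSE → 162
game_id=12: ELSE → 106
game_id=13: ELSE → 162
game_id=14: ELSE → 121
game_id=15: home_pts < 80 AND venue <> 'home' → -65
game_id=16: home_pts < 80 AND venue <> 'home' → -103
game_id=17: home_pts < 80 AND venue <> 'home' → -135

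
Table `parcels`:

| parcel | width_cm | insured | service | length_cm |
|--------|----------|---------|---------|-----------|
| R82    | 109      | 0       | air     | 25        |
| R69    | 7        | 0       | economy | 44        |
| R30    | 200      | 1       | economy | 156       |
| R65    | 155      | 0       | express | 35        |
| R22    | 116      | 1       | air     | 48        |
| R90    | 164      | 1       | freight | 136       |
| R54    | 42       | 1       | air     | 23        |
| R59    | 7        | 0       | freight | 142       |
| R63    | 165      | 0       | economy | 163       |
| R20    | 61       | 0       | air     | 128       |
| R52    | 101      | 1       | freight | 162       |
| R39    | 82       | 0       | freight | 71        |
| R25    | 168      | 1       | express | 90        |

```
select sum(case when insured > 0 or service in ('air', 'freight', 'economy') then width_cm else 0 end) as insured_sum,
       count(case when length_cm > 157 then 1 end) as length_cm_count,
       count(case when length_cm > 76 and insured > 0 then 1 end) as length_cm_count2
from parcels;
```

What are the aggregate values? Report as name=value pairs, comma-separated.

[insured_sum: insured > 0 or service in ('air', 'freight', 'economy')]
parcel=R82: ✓ → 109
parcel=R69: ✓ → 7
parcel=R30: ✓ → 200
parcel=R65: ✗
parcel=R22: ✓ → 116
parcel=R90: ✓ → 164
parcel=R54: ✓ → 42
parcel=R59: ✓ → 7
parcel=R63: ✓ → 165
parcel=R20: ✓ → 61
parcel=R52: ✓ → 101
parcel=R39: ✓ → 82
parcel=R25: ✓ → 168
insured_sum = 109 + 7 + 200 + 116 + 164 + 42 + 7 + 165 + 61 + 101 + 82 + 168 = 1222
—
[length_cm_count: length_cm > 157]
parcel=R82: ✗
parcel=R69: ✗
parcel=R30: ✗
parcel=R65: ✗
parcel=R22: ✗
parcel=R90: ✗
parcel=R54: ✗
parcel=R59: ✗
parcel=R63: ✓ → 1
parcel=R20: ✗
parcel=R52: ✓ → 1
parcel=R39: ✗
parcel=R25: ✗
length_cm_count = COUNT(1, 1) = 2
—
[length_cm_count2: length_cm > 76 and insured > 0]
parcel=R82: ✗
parcel=R69: ✗
parcel=R30: ✓ → 1
parcel=R65: ✗
parcel=R22: ✗
parcel=R90: ✓ → 1
parcel=R54: ✗
parcel=R59: ✗
parcel=R63: ✗
parcel=R20: ✗
parcel=R52: ✓ → 1
parcel=R39: ✗
parcel=R25: ✓ → 1
length_cm_count2 = COUNT(1, 1, 1, 1) = 4

insured_sum=1222, length_cm_count=2, length_cm_count2=4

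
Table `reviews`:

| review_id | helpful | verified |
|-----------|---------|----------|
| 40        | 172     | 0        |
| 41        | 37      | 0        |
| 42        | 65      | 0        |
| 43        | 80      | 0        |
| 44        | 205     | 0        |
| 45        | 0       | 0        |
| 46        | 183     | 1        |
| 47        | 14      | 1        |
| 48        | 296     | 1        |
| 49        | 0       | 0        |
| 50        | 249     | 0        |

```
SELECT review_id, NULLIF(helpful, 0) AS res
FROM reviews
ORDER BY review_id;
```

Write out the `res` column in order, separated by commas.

review_id=40: helpful=172 vs 0: differ → 172
review_id=41: helpful=37 vs 0: differ → 37
review_id=42: helpful=65 vs 0: differ → 65
review_id=43: helpful=80 vs 0: differ → 80
review_id=44: helpful=205 vs 0: differ → 205
review_id=45: helpful=0 vs 0: equal → NULL
review_id=46: helpful=183 vs 0: differ → 183
review_id=47: helpful=14 vs 0: differ → 14
review_id=48: helpful=296 vs 0: differ → 296
review_id=49: helpful=0 vs 0: equal → NULL
review_id=50: helpful=249 vs 0: differ → 249

172, 37, 65, 80, 205, NULL, 183, 14, 296, NULL, 249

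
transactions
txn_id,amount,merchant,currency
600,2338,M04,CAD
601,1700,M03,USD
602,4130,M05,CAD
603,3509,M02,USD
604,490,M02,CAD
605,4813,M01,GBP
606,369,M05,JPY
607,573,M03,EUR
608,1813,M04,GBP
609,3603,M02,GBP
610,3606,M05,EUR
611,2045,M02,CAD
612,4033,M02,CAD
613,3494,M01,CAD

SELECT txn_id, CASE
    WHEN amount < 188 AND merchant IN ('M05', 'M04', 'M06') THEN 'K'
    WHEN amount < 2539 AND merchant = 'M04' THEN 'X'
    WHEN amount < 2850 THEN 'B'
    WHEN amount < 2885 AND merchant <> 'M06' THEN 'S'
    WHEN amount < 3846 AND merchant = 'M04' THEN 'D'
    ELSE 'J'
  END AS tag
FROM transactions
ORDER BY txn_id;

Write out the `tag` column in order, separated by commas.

txn_id=600: amount < 2539 AND merchant = 'M04' → X
txn_id=601: amount < 2850 → B
txn_id=602: ELSE → J
txn_id=603: ELSE → J
txn_id=604: amount < 2850 → B
txn_id=605: ELSE → J
txn_id=606: amount < 2850 → B
txn_id=607: amount < 2850 → B
txn_id=608: amount < 2539 AND merchant = 'M04' → X
txn_id=609: ELSE → J
txn_id=610: ELSE → J
txn_id=611: amount < 2850 → B
txn_id=612: ELSE → J
txn_id=613: ELSE → J

X, B, J, J, B, J, B, B, X, J, J, B, J, J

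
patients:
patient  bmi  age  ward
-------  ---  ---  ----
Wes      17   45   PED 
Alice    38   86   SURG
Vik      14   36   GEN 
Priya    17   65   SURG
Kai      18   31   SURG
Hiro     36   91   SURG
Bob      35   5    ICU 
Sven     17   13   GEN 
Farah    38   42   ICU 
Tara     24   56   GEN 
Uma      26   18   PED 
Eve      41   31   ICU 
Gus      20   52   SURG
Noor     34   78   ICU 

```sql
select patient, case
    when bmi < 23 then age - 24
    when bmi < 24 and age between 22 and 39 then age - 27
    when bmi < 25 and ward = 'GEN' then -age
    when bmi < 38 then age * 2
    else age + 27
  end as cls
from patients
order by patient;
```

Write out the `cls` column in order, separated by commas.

patient=Alice: ELSE → 113
patient=Bob: bmi < 38 → 10
patient=Eve: ELSE → 58
patient=Farah: ELSE → 69
patient=Gus: bmi < 23 → 28
patient=Hiro: bmi < 38 → 182
patient=Kai: bmi < 23 → 7
patient=Noor: bmi < 38 → 156
patient=Priya: bmi < 23 → 41
patient=Sven: bmi < 23 → -11
patient=Tara: bmi < 25 and ward = 'GEN' → -56
patient=Uma: bmi < 38 → 36
patient=Vik: bmi < 23 → 12
patient=Wes: bmi < 23 → 21

113, 10, 58, 69, 28, 182, 7, 156, 41, -11, -56, 36, 12, 21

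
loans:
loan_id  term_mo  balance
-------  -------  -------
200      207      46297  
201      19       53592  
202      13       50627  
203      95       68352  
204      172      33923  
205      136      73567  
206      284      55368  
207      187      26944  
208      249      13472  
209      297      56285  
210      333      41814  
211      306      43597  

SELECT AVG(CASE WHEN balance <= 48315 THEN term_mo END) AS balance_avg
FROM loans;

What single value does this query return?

loan_id=200: ✓ → 207
loan_id=201: ✗
loan_id=202: ✗
loan_id=203: ✗
loan_id=204: ✓ → 172
loan_id=205: ✗
loan_id=206: ✗
loan_id=207: ✓ → 187
loan_id=208: ✓ → 249
loan_id=209: ✗
loan_id=210: ✓ → 333
loan_id=211: ✓ → 306
balance_avg = (207 + 172 + 187 + 249 + 333 + 306) / 6 = 242.3333333333

242.3333333333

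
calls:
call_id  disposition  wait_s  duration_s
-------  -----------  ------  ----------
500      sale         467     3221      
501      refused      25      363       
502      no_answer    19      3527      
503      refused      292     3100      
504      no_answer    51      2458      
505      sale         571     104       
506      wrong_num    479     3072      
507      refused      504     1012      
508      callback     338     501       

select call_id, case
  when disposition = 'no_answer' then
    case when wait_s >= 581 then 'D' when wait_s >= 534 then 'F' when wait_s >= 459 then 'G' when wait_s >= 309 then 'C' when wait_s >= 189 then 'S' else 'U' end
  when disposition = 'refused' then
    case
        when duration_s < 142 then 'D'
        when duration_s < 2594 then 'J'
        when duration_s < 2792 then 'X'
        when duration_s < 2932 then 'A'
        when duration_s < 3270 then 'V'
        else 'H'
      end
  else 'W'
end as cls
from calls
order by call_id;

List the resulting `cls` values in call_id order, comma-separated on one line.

W, J, U, V, U, W, W, J, W

call_id=500: disposition='sale' → outer ELSE → W
call_id=501: disposition='refused' → inner[duration_s < 2594] → J
call_id=502: disposition='no_answer' → inner[ELSE] → U
call_id=503: disposition='refused' → inner[duration_s < 3270] → V
call_id=504: disposition='no_answer' → inner[ELSE] → U
call_id=505: disposition='sale' → outer ELSE → W
call_id=506: disposition='wrong_num' → outer ELSE → W
call_id=507: disposition='refused' → inner[duration_s < 2594] → J
call_id=508: disposition='callback' → outer ELSE → W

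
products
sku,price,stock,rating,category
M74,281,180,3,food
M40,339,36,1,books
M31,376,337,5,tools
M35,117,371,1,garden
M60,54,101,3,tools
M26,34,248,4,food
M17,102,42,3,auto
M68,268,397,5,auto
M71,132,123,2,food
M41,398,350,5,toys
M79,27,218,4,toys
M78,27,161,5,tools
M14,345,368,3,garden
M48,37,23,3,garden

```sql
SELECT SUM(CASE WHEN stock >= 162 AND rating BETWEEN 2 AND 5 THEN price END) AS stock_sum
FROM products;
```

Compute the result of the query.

sku=M74: ✓ → 281
sku=M40: ✗
sku=M31: ✓ → 376
sku=M35: ✗
sku=M60: ✗
sku=M26: ✓ → 34
sku=M17: ✗
sku=M68: ✓ → 268
sku=M71: ✗
sku=M41: ✓ → 398
sku=M79: ✓ → 27
sku=M78: ✗
sku=M14: ✓ → 345
sku=M48: ✗
stock_sum = 281 + 376 + 34 + 268 + 398 + 27 + 345 = 1729

1729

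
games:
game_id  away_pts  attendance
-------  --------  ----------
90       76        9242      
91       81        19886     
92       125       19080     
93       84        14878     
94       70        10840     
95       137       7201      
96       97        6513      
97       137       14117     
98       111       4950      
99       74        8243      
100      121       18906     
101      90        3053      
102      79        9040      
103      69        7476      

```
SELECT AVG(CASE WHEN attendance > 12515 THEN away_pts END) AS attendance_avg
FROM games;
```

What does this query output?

game_id=90: ✗
game_id=91: ✓ → 81
game_id=92: ✓ → 125
game_id=93: ✓ → 84
game_id=94: ✗
game_id=95: ✗
game_id=96: ✗
game_id=97: ✓ → 137
game_id=98: ✗
game_id=99: ✗
game_id=100: ✓ → 121
game_id=101: ✗
game_id=102: ✗
game_id=103: ✗
attendance_avg = (81 + 125 + 84 + 137 + 121) / 5 = 109.6

109.6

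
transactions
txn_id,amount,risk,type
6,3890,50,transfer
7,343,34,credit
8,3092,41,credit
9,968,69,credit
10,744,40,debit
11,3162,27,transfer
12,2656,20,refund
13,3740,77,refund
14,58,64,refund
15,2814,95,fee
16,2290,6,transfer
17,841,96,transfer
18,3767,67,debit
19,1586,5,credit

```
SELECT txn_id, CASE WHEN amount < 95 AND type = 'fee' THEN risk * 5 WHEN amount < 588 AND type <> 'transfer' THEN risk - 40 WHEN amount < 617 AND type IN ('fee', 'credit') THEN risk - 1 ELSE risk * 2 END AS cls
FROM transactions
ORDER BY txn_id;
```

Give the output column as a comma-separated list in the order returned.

txn_id=6: ELSE → 100
txn_id=7: amount < 588 AND type <> 'transfer' → -6
txn_id=8: ELSE → 82
txn_id=9: ELSE → 138
txn_id=10: ELSE → 80
txn_id=11: ELSE → 54
txn_id=12: ELSE → 40
txn_id=13: ELSE → 154
txn_id=14: amount < 588 AND type <> 'transfer' → 24
txn_id=15: ELSE → 190
txn_id=16: ELSE → 12
txn_id=17: ELSE → 192
txn_id=18: ELSE → 134
txn_id=19: ELSE → 10

100, -6, 82, 138, 80, 54, 40, 154, 24, 190, 12, 192, 134, 10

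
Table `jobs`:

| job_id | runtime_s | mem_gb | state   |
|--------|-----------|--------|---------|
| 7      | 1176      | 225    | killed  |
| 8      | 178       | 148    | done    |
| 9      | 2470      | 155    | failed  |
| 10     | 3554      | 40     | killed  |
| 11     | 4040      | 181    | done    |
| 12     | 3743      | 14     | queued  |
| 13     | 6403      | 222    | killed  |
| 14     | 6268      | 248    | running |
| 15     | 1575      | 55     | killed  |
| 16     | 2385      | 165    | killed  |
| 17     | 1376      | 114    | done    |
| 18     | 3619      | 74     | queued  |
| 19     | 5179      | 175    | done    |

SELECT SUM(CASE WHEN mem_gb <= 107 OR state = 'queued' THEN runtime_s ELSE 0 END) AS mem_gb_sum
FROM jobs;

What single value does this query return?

12491

job_id=7: ✗
job_id=8: ✗
job_id=9: ✗
job_id=10: ✓ → 3554
job_id=11: ✗
job_id=12: ✓ → 3743
job_id=13: ✗
job_id=14: ✗
job_id=15: ✓ → 1575
job_id=16: ✗
job_id=17: ✗
job_id=18: ✓ → 3619
job_id=19: ✗
mem_gb_sum = 3554 + 3743 + 1575 + 3619 = 12491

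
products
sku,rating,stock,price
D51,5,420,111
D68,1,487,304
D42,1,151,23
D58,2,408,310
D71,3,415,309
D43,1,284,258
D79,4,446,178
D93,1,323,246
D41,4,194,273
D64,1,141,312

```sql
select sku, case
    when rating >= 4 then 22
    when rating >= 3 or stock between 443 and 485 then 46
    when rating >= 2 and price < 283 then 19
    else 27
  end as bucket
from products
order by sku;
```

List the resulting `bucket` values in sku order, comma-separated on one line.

sku=D41: rating >= 4 → 22
sku=D42: ELSE → 27
sku=D43: ELSE → 27
sku=D51: rating >= 4 → 22
sku=D58: ELSE → 27
sku=D64: ELSE → 27
sku=D68: ELSE → 27
sku=D71: rating >= 3 or stock between 443 and 485 → 46
sku=D79: rating >= 4 → 22
sku=D93: ELSE → 27

22, 27, 27, 22, 27, 27, 27, 46, 22, 27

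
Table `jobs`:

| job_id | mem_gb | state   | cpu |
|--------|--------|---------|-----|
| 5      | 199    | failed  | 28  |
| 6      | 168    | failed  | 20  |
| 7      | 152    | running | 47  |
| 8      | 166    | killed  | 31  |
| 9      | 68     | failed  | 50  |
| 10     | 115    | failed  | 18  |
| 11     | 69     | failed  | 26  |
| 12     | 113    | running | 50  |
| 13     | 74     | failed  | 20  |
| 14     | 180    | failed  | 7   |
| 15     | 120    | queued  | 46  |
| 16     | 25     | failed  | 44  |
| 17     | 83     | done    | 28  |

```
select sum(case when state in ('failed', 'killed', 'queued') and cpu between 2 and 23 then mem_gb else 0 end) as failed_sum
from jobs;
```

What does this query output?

job_id=5: ✗
job_id=6: ✓ → 168
job_id=7: ✗
job_id=8: ✗
job_id=9: ✗
job_id=10: ✓ → 115
job_id=11: ✗
job_id=12: ✗
job_id=13: ✓ → 74
job_id=14: ✓ → 180
job_id=15: ✗
job_id=16: ✗
job_id=17: ✗
failed_sum = 168 + 115 + 74 + 180 = 537

537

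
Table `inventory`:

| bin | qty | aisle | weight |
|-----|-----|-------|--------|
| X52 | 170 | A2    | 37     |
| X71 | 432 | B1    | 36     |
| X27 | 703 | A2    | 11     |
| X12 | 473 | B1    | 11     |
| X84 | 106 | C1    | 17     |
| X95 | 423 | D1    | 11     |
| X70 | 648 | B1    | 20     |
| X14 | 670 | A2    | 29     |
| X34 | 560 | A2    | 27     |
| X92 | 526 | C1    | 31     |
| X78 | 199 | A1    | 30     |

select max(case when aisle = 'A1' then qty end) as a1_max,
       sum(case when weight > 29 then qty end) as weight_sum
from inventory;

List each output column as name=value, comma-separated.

[a1_max: aisle = 'A1']
bin=X52: ✗
bin=X71: ✗
bin=X27: ✗
bin=X12: ✗
bin=X84: ✗
bin=X95: ✗
bin=X70: ✗
bin=X14: ✗
bin=X34: ✗
bin=X92: ✗
bin=X78: ✓ → 199
a1_max = MAX(199) = 199
—
[weight_sum: weight > 29]
bin=X52: ✓ → 170
bin=X71: ✓ → 432
bin=X27: ✗
bin=X12: ✗
bin=X84: ✗
bin=X95: ✗
bin=X70: ✗
bin=X14: ✗
bin=X34: ✗
bin=X92: ✓ → 526
bin=X78: ✓ → 199
weight_sum = 170 + 432 + 526 + 199 = 1327

a1_max=199, weight_sum=1327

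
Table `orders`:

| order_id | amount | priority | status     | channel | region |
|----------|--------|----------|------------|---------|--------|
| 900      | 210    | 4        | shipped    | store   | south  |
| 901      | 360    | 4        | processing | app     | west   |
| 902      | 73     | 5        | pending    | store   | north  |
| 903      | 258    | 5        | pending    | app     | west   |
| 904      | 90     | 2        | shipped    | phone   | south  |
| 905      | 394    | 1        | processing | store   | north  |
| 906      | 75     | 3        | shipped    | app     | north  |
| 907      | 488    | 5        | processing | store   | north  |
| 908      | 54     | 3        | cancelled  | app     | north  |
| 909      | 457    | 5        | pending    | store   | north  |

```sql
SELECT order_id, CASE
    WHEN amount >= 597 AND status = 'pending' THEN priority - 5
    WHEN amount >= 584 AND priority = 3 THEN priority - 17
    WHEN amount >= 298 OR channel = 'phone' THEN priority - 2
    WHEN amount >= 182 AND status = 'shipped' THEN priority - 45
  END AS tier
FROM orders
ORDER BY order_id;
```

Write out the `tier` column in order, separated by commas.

order_id=900: amount >= 182 AND status = 'shipped' → -41
order_id=901: amount >= 298 OR channel = 'phone' → 2
order_id=902: (no match → NULL) → NULL
order_id=903: (no match → NULL) → NULL
order_id=904: amount >= 298 OR channel = 'phone' → 0
order_id=905: amount >= 298 OR channel = 'phone' → -1
order_id=906: (no match → NULL) → NULL
order_id=907: amount >= 298 OR channel = 'phone' → 3
order_id=908: (no match → NULL) → NULL
order_id=909: amount >= 298 OR channel = 'phone' → 3

-41, 2, NULL, NULL, 0, -1, NULL, 3, NULL, 3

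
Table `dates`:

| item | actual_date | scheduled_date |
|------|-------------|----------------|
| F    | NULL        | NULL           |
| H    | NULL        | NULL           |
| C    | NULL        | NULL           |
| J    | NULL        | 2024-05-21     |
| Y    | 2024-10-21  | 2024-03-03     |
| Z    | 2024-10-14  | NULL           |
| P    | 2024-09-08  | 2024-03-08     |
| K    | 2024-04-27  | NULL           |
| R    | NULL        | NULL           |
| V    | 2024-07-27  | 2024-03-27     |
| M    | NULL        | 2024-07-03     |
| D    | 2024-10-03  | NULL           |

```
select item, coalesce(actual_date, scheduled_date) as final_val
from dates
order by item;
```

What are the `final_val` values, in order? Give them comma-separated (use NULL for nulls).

item=C: actual_date=NULL, scheduled_date=NULL (all NULL) → NULL
item=D: actual_date=2024-10-03 → 2024-10-03
item=F: actual_date=NULL, scheduled_date=NULL (all NULL) → NULL
item=H: actual_date=NULL, scheduled_date=NULL (all NULL) → NULL
item=J: actual_date=NULL, scheduled_date=2024-05-21 → 2024-05-21
item=K: actual_date=2024-04-27 → 2024-04-27
item=M: actual_date=NULL, scheduled_date=2024-07-03 → 2024-07-03
item=P: actual_date=2024-09-08 → 2024-09-08
item=R: actual_date=NULL, scheduled_date=NULL (all NULL) → NULL
item=V: actual_date=2024-07-27 → 2024-07-27
item=Y: actual_date=2024-10-21 → 2024-10-21
item=Z: actual_date=2024-10-14 → 2024-10-14

NULL, 2024-10-03, NULL, NULL, 2024-05-21, 2024-04-27, 2024-07-03, 2024-09-08, NULL, 2024-07-27, 2024-10-21, 2024-10-14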